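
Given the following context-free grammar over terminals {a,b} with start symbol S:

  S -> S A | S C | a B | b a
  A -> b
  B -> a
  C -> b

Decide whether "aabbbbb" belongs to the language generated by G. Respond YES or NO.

Convert to CNF:
  S -> S A | S C | T0 B | T1 T0
  A -> b
  B -> a
  C -> b
  T0 -> a
  T1 -> b

CYK fill:
  T[0,0] 'a' = {B,T0}  orig:{B}
  T[1,1] 'a' = {B,T0}  orig:{B}
  T[2,2] 'b' = {A,C,T1}  orig:{A,C}
  T[3,3] 'b' = {A,C,T1}  orig:{A,C}
  T[4,4] 'b' = {A,C,T1}  orig:{A,C}
  T[5,5] 'b' = {A,C,T1}  orig:{A,C}
  T[6,6] 'b' = {A,C,T1}  orig:{A,C}
  T[0,1] 'aa' = {S}
  T[1,2] 'ab' = ∅
  T[2,3] 'bb' = ∅
  T[3,4] 'bb' = ∅
  T[4,5] 'bb' = ∅
  T[5,6] 'bb' = ∅
  T[0,2] 'aab' = {S}
  T[1,3] 'abb' = ∅
  T[2,4] 'bbb' = ∅
  T[3,5] 'bbb' = ∅
  T[4,6] 'bbb' = ∅
  T[0,3] 'aabb' = {S}
  T[1,4] 'abbb' = ∅
  T[2,5] 'bbbb' = ∅
  T[3,6] 'bbbb' = ∅
  T[0,4] 'aabbb' = {S}
  T[1,5] 'abbbb' = ∅
  T[2,6] 'bbbbb' = ∅
  T[0,5] 'aabbbb' = {S}
  T[1,6] 'abbbbb' = ∅
  T[0,6] 'aabbbbb' = {S}

S ∈ T[0,6] ⇒ YES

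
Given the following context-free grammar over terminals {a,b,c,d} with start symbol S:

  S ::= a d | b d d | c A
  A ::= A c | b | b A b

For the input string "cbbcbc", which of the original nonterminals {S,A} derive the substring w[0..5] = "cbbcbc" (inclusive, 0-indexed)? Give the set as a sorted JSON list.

CNF form of G:
  S -> T0 A | T1 X5 | T2 T3
  A -> A T0 | T1 X4 | b
  T0 -> c
  T1 -> b
  T2 -> a
  T3 -> d
  X4 -> A T1
  X5 -> T3 T3

Fill CYK table bottom-up — only the sub-triangle for w[0..5]:
  cell(0,0) c: {T0}  orig:{}
  cell(1,1) b: {A,T1}  orig:{A}
  cell(2,2) b: {A,T1}  orig:{A}
  cell(3,3) c: {T0}  orig:{}
  cell(4,4) b: {A,T1}  orig:{A}
  cell(5,5) c: {T0}  orig:{}
  cell(0,1) cb: {S}
  cell(1,2) bb: {X4}  orig:{}
  cell(2,3) bc: {A}
  cell(3,4) cb: {S}
  cell(4,5) bc: {A}
  cell(0,2) cbb: ∅
  cell(1,3) bbc: ∅
  cell(2,4) bcb: {X4}  orig:{}
  cell(3,5) cbc: {S}
  cell(0,3) cbbc: ∅
  cell(1,4) bbcb: {A}
  cell(2,5) bcbc: ∅
  cell(0,4) cbbcb: {S}
  cell(1,5) bbcbc: {A}
  cell(0,5) cbbcbc: {S}

Original NTs in T[0,5] deriving "cbbcbc": ["S"]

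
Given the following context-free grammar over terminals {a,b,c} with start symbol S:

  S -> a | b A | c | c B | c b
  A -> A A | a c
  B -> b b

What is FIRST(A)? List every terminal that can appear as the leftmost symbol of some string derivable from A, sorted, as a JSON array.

FIRST iteration:
round 1:
  A via A→a c: +{a}
  B via B→b b: +{b}
  S via S→a: +{a}
  S via S→b A: +{b}
  S via S→c: +{c}
  S: {a,b,c}  A: {a}  B: {b}
round 2: — fixpoint
  S: {a,b,c}  A: {a}  B: {b}

FIRST(A) = ["a"]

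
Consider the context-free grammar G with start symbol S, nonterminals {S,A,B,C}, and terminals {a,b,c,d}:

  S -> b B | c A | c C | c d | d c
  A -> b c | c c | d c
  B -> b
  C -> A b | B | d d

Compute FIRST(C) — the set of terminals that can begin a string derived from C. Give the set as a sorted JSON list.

Compute FIRST by fixpoint:
round 1:
  A via A→b c: +{b}
  A via A→c c: +{c}
  A via A→d c: +{d}
  B via B→b: +{b}
  C via C→A b: +{b,c,d}
  S via S→b B: +{b}
  S via S→c A: +{c}
  S via S→d c: +{d}
  FIRST(S)={b,c,d}  FIRST(A)={b,c,d}  FIRST(B)={b}  FIRST(C)={b,c,d}
round 2: done
  FIRST(S)={b,c,d}  FIRST(A)={b,c,d}  FIRST(B)={b}  FIRST(C)={b,c,d}

FIRST(C) = ["b", "c", "d"]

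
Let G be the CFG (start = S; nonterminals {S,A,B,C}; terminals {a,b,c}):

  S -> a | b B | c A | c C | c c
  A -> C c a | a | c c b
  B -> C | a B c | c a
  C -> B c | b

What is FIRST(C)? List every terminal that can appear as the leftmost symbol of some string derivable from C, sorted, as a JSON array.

FIRST iteration:
iter 1:
  A via A→a: +{a}
  A via A→c c b: +{c}
  B via B→a B c: +{a}
  B via B→c a: +{c}
  C via C→B c: +{a,c}
  C via C→b: +{b}
  S via S→a: +{a}
  S via S→b B: +{b}
  S via S→c A: +{c}
  FIRST[S]={a,b,c}  FIRST[A]={a,c}  FIRST[B]={a,c}  FIRST[C]={a,b,c}
iter 2:
  A via A→C c a: +{b}
  B via B→C: +{b}
  FIRST[S]={a,b,c}  FIRST[A]={a,b,c}  FIRST[B]={a,b,c}  FIRST[C]={a,b,c}
iter 3: (no change)
  FIRST[S]={a,b,c}  FIRST[A]={a,b,c}  FIRST[B]={a,b,c}  FIRST[C]={a,b,c}

FIRST(C) = ["a", "b", "c"]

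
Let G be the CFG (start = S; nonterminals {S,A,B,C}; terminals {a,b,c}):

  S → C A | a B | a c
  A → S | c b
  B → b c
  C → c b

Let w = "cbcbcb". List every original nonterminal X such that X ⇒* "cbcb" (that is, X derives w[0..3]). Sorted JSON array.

Convert to CNF:
  S -> C A | T0 B | T0 T1
  A -> C A | T0 B | T0 T1 | T1 T2
  B -> T2 T1
  C -> T1 T2
  T0 -> a
  T1 -> c
  T2 -> b

CYK fill (cells [i..j] with 0 ≤ i ≤ j ≤ 3 only):
  cell(0,0) c: {T1}  orig:{}
  cell(1,1) b: {T2}  orig:{}
  cell(2,2) c: {T1}  orig:{}
  cell(3,3) b: {T2}  orig:{}
  cell(0,1) cb: {A,C}
  cell(1,2) bc: {B}
  cell(2,3) cb: {A,C}
  cell(0,2) cbc: ∅
  cell(1,3) bcb: ∅
  cell(0,3) cbcb: {A,S}

Original NTs in T[0,3] deriving "cbcb": ["A", "S"]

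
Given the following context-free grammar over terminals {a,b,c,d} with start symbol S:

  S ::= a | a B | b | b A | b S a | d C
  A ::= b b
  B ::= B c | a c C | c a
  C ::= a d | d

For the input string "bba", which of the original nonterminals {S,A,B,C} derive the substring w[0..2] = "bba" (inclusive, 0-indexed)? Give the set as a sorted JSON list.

Convert to CNF:
  S -> T0 A | T0 X5 | T2 B | T3 C | a | b
  A -> T0 T0
  B -> B T1 | T1 T2 | T2 X4
  C -> T2 T3 | d
  T0 -> b
  T1 -> c
  T2 -> a
  T3 -> d
  X4 -> T1 C
  X5 -> S T2

CYK table (by increasing span) — only the sub-triangle for w[0..2]:
  [0..0]={S,T0}  "b"  orig:{S}
  [1..1]={S,T0}  "b"  orig:{S}
  [2..2]={S,T2}  "a"  orig:{S}
  [0..1]={A}  "bb"
  [1..2]={X5}  "ba"  orig:{}
  [0..2]={S}  "bba"

Original NTs in T[0,2] deriving "bba": ["S"]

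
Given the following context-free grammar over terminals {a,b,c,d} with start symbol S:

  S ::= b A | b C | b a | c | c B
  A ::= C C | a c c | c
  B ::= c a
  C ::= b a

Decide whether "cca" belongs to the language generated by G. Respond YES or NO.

Convert to CNF:
  S -> T1 B | T2 A | T2 C | T2 T0 | c
  A -> C C | T0 X3 | c
  B -> T1 T0
  C -> T2 T0
  T0 -> a
  T1 -> c
  T2 -> b
  X3 -> T1 T1

CYK fill:
  [0..0]={A,S,T1}  "c"  orig:{A,S}
  [1..1]={A,S,T1}  "c"  orig:{A,S}
  [2..2]={T0}  "a"  orig:{}
  [0..1]={X3}  "cc"  orig:{}
  [1..2]={B}  "ca"
  [0..2]={S}  "cca"

S ∈ T[0,2] ⇒ YES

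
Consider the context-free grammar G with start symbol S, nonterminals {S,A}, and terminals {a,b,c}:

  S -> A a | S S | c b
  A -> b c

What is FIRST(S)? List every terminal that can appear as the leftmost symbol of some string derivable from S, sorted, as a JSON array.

FIRST iteration:
[1]
  A via A→b c: +{b}
  S via S→A a: +{b}
  S via S→c b: +{c}
  S: {b,c}  A: {b}
[2] — fixpoint
  S: {b,c}  A: {b}

FIRST(S) = ["b", "c"]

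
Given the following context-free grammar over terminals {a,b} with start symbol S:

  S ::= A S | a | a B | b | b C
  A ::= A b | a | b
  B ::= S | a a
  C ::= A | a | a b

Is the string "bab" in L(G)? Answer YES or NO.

Convert to CNF:
  S -> A S | T0 C | T1 B | a | b
  A -> A T0 | a | b
  B -> A S | T0 C | T1 B | T1 T1 | a | b
  C -> A T0 | T1 T0 | a | b
  T0 -> b
  T1 -> a

Fill CYK table bottom-up:
  [0..0]={A,B,C,S,T0}  "b"  orig:{A,B,C,S}
  [1..1]={A,B,C,S,T1}  "a"  orig:{A,B,C,S}
  [2..2]={A,B,C,S,T0}  "b"  orig:{A,B,C,S}
  [0..1]={B,S}  "ba"
  [1..2]={A,B,C,S}  "ab"
  [0..2]={B,S}  "bab"

S ∈ T[0,2] ⇒ YES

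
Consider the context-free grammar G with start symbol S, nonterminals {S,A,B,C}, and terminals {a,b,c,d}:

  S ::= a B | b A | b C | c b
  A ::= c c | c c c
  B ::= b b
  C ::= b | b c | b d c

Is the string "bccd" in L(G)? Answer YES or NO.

Convert to CNF:
  S -> T0 T1 | T1 A | T1 C | T3 B
  A -> T0 T0 | T0 X4
  B -> T1 T1
  C -> T1 T0 | T1 X5 | b
  T0 -> c
  T1 -> b
  T2 -> d
  T3 -> a
  X4 -> T0 T0
  X5 -> T2 T0

CYK fill:
  [0..0]={C,T1}  "b"  orig:{C}
  [1..1]={T0}  "c"  orig:{}
  [2..2]={T0}  "c"  orig:{}
  [3..3]={T2}  "d"  orig:{}
  [0..1]={C}  "bc"
  [1..2]={A,X4}  "cc"  orig:{A}
  [2..3]=∅  "cd"
  [0..2]={S}  "bcc"
  [1..3]=∅  "ccd"
  [0..3]=∅  "bccd"

S ∉ T[0,3] ⇒ NO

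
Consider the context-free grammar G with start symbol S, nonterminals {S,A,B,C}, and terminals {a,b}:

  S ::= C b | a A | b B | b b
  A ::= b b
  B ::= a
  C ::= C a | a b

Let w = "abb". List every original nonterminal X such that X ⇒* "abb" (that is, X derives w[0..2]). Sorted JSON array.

CNF form of G:
  S -> C T0 | T0 B | T0 T0 | T1 A
  A -> T0 T0
  B -> a
  C -> C T1 | T1 T0
  T0 -> b
  T1 -> a

CYK table (by increasing span) — only the sub-triangle for w[0..2]:
  T[0,0] 'a' = {B,T1}  orig:{B}
  T[1,1] 'b' = {T0}  orig:{}
  T[2,2] 'b' = {T0}  orig:{}
  T[0,1] 'ab' = {C}
  T[1,2] 'bb' = {A,S}
  T[0,2] 'abb' = {S}

Original NTs in T[0,2] deriving "abb": ["S"]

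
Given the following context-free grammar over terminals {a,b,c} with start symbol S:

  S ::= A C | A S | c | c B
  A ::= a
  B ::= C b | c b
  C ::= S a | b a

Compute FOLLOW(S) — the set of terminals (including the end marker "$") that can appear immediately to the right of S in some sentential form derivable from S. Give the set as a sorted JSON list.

Compute FIRST by fixpoint:
pass 1:
  A via A→a: +{a}
  B via B→c b: +{c}
  C via C→b a: +{b}
  S via S→A C: +{a}
  S via S→c: +{c}
  S: {a,c}  A: {a}  B: {c}  C: {b}
pass 2:
  B via B→C b: +{b}
  C via C→S a: +{a,c}
  S: {a,c}  A: {a}  B: {b,c}  C: {a,b,c}
pass 3:
  B via B→C b: +{a}
  S: {a,c}  A: {a}  B: {a,b,c}  C: {a,b,c}
pass 4: done
  S: {a,c}  A: {a}  B: {a,b,c}  C: {a,b,c}

Compute FOLLOW by fixpoint:
seed FOLLOW(S) with $
round 1:
  B→C b: FOLLOW(C) ⊇ FIRST(b) = {b}; new: +{b}
  C→S a: FOLLOW(S) ⊇ FIRST(a) = {a}; new: +{a}
  S→A C: FOLLOW(A) ⊇ FIRST(C) = {a,b,c}; new: +{a,b,c}
  S→A C: FOLLOW(C) ⊇ FOLLOW(S) ⊇ {$,a}; new: +{$,a}
  S→c B: FOLLOW(B) ⊇ FOLLOW(S) ⊇ {$,a}; new: +{$,a}
  FOLLOW(S)={$,a}  FOLLOW(A)={a,b,c}  FOLLOW(B)={$,a}  FOLLOW(C)={$,a,b}
round 2: (no change)
  FOLLOW(S)={$,a}  FOLLOW(A)={a,b,c}  FOLLOW(B)={$,a}  FOLLOW(C)={$,a,b}

FOLLOW(S) = ["$", "a"]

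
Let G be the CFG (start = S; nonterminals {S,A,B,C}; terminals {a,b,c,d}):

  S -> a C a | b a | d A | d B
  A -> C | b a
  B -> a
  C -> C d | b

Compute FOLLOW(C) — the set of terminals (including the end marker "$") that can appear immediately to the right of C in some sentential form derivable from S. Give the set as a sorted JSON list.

FIRST iteration:
iter 1:
  A via A→b a: +{b}
  B via B→a: +{a}
  C via C→b: +{b}
  S via S→a C a: +{a}
  S via S→b a: +{b}
  S via S→d A: +{d}
  S: {a,b,d}  A: {b}  B: {a}  C: {b}
iter 2: (no change)
  S: {a,b,d}  A: {b}  B: {a}  C: {b}

FOLLOW iteration:
FOLLOW(S) := {$}
iter 1:
  C→C d: FOLLOW(C) ⊇ FIRST(d) = {d}; new: +{d}
  S→a C a: FOLLOW(C) ⊇ FIRST(a) = {a}; new: +{a}
  S→d A: FOLLOW(A) ⊇ FOLLOW(S) ⊇ {$}; new: +{$}
  S→d B: FOLLOW(B) ⊇ FOLLOW(S) ⊇ {$}; new: +{$}
  S: {$}  A: {$}  B: {$}  C: {a,d}
iter 2:
  A→C: FOLLOW(C) ⊇ FOLLOW(A) ⊇ {$}; new: +{$}
  S: {$}  A: {$}  B: {$}  C: {$,a,d}
iter 3: — fixpoint
  S: {$}  A: {$}  B: {$}  C: {$,a,d}

FOLLOW(C) = ["$", "a", "d"]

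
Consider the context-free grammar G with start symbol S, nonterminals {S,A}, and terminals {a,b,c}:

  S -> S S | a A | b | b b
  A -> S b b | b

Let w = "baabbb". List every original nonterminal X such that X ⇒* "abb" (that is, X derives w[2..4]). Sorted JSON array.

Convert to CNF:
  S -> S S | T0 T0 | T1 A | b
  A -> S X2 | b
  T0 -> b
  T1 -> a
  X2 -> T0 T0

CYK fill — only the sub-triangle for w[2..4]:
  cell(2,2) a: {T1}  orig:{}
  cell(3,3) b: {A,S,T0}  orig:{A,S}
  cell(4,4) b: {A,S,T0}  orig:{A,S}
  cell(2,3) ab: {S}
  cell(3,4) bb: {S,X2}  orig:{S}
  cell(2,4) abb: {S}

Original NTs in T[2,4] deriving "abb": ["S"]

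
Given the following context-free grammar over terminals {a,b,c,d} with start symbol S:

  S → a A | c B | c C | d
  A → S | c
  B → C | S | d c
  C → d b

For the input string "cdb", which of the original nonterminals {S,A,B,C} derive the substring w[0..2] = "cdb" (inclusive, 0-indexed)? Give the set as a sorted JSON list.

CNF form of G:
  S -> T0 A | T1 B | T1 C | d
  A -> T0 A | T1 B | T1 C | c | d
  B -> T0 A | T1 B | T1 C | T2 T1 | T2 T3 | d
  C -> T2 T3
  T0 -> a
  T1 -> c
  T2 -> d
  T3 -> b

Fill CYK table bottom-up (cells [i..j] with 0 ≤ i ≤ j ≤ 2 only):
  [0..0]={A,T1}  "c"  orig:{A}
  [1..1]={A,B,S,T2}  "d"  orig:{A,B,S}
  [2..2]={T3}  "b"  orig:{}
  [0..1]={A,B,S}  "cd"
  [1..2]={B,C}  "db"
  [0..2]={A,B,S}  "cdb"

Original NTs in T[0,2] deriving "cdb": ["A", "B", "S"]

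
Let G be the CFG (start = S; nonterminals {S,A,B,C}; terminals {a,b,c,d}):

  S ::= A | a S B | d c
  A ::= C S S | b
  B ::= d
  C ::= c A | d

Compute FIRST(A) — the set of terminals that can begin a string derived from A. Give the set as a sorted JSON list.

FIRST iteration:
round 1:
  A via A→b: +{b}
  B via B→d: +{d}
  C via C→c A: +{c}
  C via C→d: +{d}
  S via S→A: +{b}
  S via S→a S B: +{a}
  S via S→d c: +{d}
  FIRST(S)={a,b,d}  FIRST(A)={b}  FIRST(B)={d}  FIRST(C)={c,d}
round 2:
  A via A→C S S: +{c,d}
  S via S→A: +{c}
  FIRST(S)={a,b,c,d}  FIRST(A)={b,c,d}  FIRST(B)={d}  FIRST(C)={c,d}
round 3: — fixpoint
  FIRST(S)={a,b,c,d}  FIRST(A)={b,c,d}  FIRST(B)={d}  FIRST(C)={c,d}

FIRST(A) = ["b", "c", "d"]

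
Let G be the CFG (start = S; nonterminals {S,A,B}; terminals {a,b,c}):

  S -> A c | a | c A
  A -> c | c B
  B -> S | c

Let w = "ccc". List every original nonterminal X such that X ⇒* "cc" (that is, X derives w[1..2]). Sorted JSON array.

Convert to CNF:
  S -> A T0 | T0 A | a
  A -> T0 B | c
  B -> A T0 | T0 A | a | c
  T0 -> c

Fill CYK table bottom-up — only the sub-triangle for w[1..2]:
  T[1,1] 'c' = {A,B,T0}  orig:{A,B}
  T[2,2] 'c' = {A,B,T0}  orig:{A,B}
  T[1,2] 'cc' = {A,B,S}

Original NTs in T[1,2] deriving "cc": ["A", "B", "S"]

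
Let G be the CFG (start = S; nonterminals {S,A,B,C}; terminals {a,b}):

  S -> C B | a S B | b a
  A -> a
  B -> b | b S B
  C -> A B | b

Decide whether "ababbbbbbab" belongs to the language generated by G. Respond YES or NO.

Convert to CNF:
  S -> C B | T0 T1 | T1 X3
  A -> a
  B -> T0 X2 | b
  C -> A B | b
  T0 -> b
  T1 -> a
  X2 -> S B
  X3 -> S B

CYK fill:
  T[0,0] 'a' = {A,T1}  orig:{A}
  T[1,1] 'b' = {B,C,T0}  orig:{B,C}
  T[2,2] 'a' = {A,T1}  orig:{A}
  T[3,3] 'b' = {B,C,T0}  orig:{B,C}
  T[4,4] 'b' = {B,C,T0}  orig:{B,C}
  T[5,5] 'b' = {B,C,T0}  orig:{B,C}
  T[6,6] 'b' = {B,C,T0}  orig:{B,C}
  T[7,7] 'b' = {B,C,T0}  orig:{B,C}
  T[8,8] 'b' = {B,C,T0}  orig:{B,C}
  T[9,9] 'a' = {A,T1}  orig:{A}
  T[10,10] 'b' = {B,C,T0}  orig:{B,C}
  T[0,1] 'ab' = {C}
  T[1,2] 'ba' = {S}
  T[2,3] 'ab' = {C}
  T[3,4] 'bb' = {S}
  T[4,5] 'bb' = {S}
  T[5,6] 'bb' = {S}
  T[6,7] 'bb' = {S}
  T[7,8] 'bb' = {S}
  T[8,9] 'ba' = {S}
  T[9,10] 'ab' = {C}
  T[0,2] 'aba' = ∅
  T[1,3] 'bab' = {X2,X3}  orig:{}
  T[2,4] 'abb' = {S}
  T[3,5] 'bbb' = {X2,X3}  orig:{}
  T[4,6] 'bbb' = {X2,X3}  orig:{}
  T[5,7] 'bbb' = {X2,X3}  orig:{}
  T[6,8] 'bbb' = {X2,X3}  orig:{}
  T[7,9] 'bba' = ∅
  T[8,10] 'bab' = {X2,X3}  orig:{}
  T[0,3] 'abab' = {S}
  T[1,4] 'babb' = ∅
  T[2,5] 'abbb' = {S,X2,X3}  orig:{S}
  T[3,6] 'bbbb' = {B}
  T[4,7] 'bbbb' = {B}
  T[5,8] 'bbbb' = {B}
  T[6,9] 'bbba' = ∅
  T[7,10] 'bbab' = {B}
  T[0,4] 'ababb' = {X2,X3}  orig:{}
  T[1,5] 'babbb' = {B}
  T[2,6] 'abbbb' = {C,X2,X3}  orig:{C}
  T[3,7] 'bbbbb' = {S}
  T[4,8] 'bbbbb' = {S}
  T[5,9] 'bbbba' = ∅
  T[6,10] 'bbbab' = {S}
  T[0,5] 'ababbb' = {C}
  T[1,6] 'babbbb' = {B,X2,X3}  orig:{B}
  T[2,7] 'abbbbb' = {S}
  T[3,8] 'bbbbbb' = {X2,X3}  orig:{}
  T[4,9] 'bbbbba' = ∅
  T[5,10] 'bbbbab' = {X2,X3}  orig:{}
  T[0,6] 'ababbbb' = {C,S}
  T[1,7] 'babbbbb' = ∅
  T[2,8] 'abbbbbb' = {S,X2,X3}  orig:{S}
  T[3,9] 'bbbbbba' = ∅
  T[4,10] 'bbbbbab' = {B}
  T[0,7] 'ababbbbb' = {S,X2,X3}  orig:{S}
  T[1,8] 'babbbbbb' = {B}
  T[2,9] 'abbbbbba' = ∅
  T[3,10] 'bbbbbbab' = {S}
  T[0,8] 'ababbbbbb' = {C,X2,X3}  orig:{C}
  T[1,9] 'babbbbbba' = ∅
  T[2,10] 'abbbbbbab' = {S}
  T[0,9] 'ababbbbbba' = ∅
  T[1,10] 'babbbbbbab' = ∅
  T[0,10] 'ababbbbbbab' = {S,X2,X3}  orig:{S}

S ∈ T[0,10] ⇒ YES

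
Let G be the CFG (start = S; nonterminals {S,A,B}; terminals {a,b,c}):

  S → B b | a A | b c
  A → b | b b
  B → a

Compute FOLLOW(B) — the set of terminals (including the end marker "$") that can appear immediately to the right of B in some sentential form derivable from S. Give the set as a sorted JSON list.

FIRST sets, iterate to fixpoint:
[1]
  A via A→b: +{b}
  B via B→a: +{a}
  S via S→B b: +{a}
  S via S→b c: +{b}
  FIRST(S)={a,b}  FIRST(A)={b}  FIRST(B)={a}
[2] done
  FIRST(S)={a,b}  FIRST(A)={b}  FIRST(B)={a}

FOLLOW iteration:
FOLLOW(S) := {$}
pass 1:
  S→B b: FOLLOW(B) ⊇ FIRST(b) = {b}; new: +{b}
  S→a A: FOLLOW(A) ⊇ FOLLOW(S) ⊇ {$}; new: +{$}
  S: {$}  A: {$}  B: {b}
pass 2: (stable)
  S: {$}  A: {$}  B: {b}

FOLLOW(B) = ["b"]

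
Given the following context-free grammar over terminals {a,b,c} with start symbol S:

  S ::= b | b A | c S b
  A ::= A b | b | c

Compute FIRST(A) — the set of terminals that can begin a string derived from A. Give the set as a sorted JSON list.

FIRST sets, iterate to fixpoint:
iter 1:
  A via A→b: +{b}
  A via A→c: +{c}
  S via S→b: +{b}
  S via S→c S b: +{c}
  S: {b,c}  A: {b,c}
iter 2: — fixpoint
  S: {b,c}  A: {b,c}

FIRST(A) = ["b", "c"]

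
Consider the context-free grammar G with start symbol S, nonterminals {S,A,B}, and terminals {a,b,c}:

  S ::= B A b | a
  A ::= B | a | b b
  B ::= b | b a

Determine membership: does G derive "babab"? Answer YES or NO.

CNF form of G:
  S -> B X2 | a
  A -> T0 T0 | T0 T1 | a | b
  B -> T0 T1 | b
  T0 -> b
  T1 -> a
  X2 -> A T0

CYK table (by increasing span):
  cell(0,0) b: {A,B,T0}  orig:{A,B}
  cell(1,1) a: {A,S,T1}  orig:{A,S}
  cell(2,2) b: {A,B,T0}  orig:{A,B}
  cell(3,3) a: {A,S,T1}  orig:{A,S}
  cell(4,4) b: {A,B,T0}  orig:{A,B}
  cell(0,1) ba: {A,B}
  cell(1,2) ab: {X2}  orig:{}
  cell(2,3) ba: {A,B}
  cell(3,4) ab: {X2}  orig:{}
  cell(0,2) bab: {S,X2}  orig:{S}
  cell(1,3) aba: ∅
  cell(2,4) bab: {S,X2}  orig:{S}
  cell(0,3) baba: ∅
  cell(1,4) abab: ∅
  cell(0,4) babab: {S}

S ∈ T[0,4] ⇒ YES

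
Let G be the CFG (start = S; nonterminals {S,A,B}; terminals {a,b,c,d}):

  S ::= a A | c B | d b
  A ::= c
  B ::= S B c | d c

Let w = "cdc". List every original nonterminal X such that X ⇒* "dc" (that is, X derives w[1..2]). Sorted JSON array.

Convert to CNF:
  S -> T0 B | T1 T3 | T2 A
  A -> c
  B -> S X4 | T1 T0
  T0 -> c
  T1 -> d
  T2 -> a
  T3 -> b
  X4 -> B T0

CYK fill, restricted to cells inside w[1..2]:
  [1..1]={T1}  "d"  orig:{}
  [2..2]={A,T0}  "c"  orig:{A}
  [1..2]={B}  "dc"

Original NTs in T[1,2] deriving "dc": ["B"]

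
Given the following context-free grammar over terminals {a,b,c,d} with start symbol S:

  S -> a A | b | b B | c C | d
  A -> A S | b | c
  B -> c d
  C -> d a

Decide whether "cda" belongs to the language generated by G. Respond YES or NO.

Convert to CNF:
  S -> T0 C | T2 A | T3 B | b | d
  A -> A S | b | c
  B -> T0 T1
  C -> T1 T2
  T0 -> c
  T1 -> d
  T2 -> a
  T3 -> b

Fill CYK table bottom-up:
  [0..0]={A,T0}  "c"  orig:{A}
  [1..1]={S,T1}  "d"  orig:{S}
  [2..2]={T2}  "a"  orig:{}
  [0..1]={A,B}  "cd"
  [1..2]={C}  "da"
  [0..2]={S}  "cda"

S ∈ T[0,2] ⇒ YES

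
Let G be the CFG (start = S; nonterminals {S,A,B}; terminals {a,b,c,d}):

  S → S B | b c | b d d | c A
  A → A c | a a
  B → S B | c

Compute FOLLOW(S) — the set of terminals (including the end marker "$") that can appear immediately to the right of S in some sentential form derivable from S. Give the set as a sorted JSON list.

FIRST sets, iterate to fixpoint:
round 1:
  A via A→a a: +{a}
  B via B→c: +{c}
  S via S→b c: +{b}
  S via S→c A: +{c}
  FIRST[S]={b,c}  FIRST[A]={a}  FIRST[B]={c}
round 2:
  B via B→S B: +{b}
  FIRST[S]={b,c}  FIRST[A]={a}  FIRST[B]={b,c}
round 3: (no change)
  FIRST[S]={b,c}  FIRST[A]={a}  FIRST[B]={b,c}

FOLLOW iteration:
seed FOLLOW(S) with $
iter 1:
  A→A c: FOLLOW(A) ⊇ FIRST(c) = {c}; new: +{c}
  B→S B: FOLLOW(S) ⊇ FIRST(B) = {b,c}; new: +{b,c}
  S→S B: FOLLOW(B) ⊇ FOLLOW(S) ⊇ {$,b,c}; new: +{$,b,c}
  S→c A: FOLLOW(A) ⊇ FOLLOW(S) ⊇ {$,b,c}; new: +{$,b}
  FOLLOW(S)={$,b,c}  FOLLOW(A)={$,b,c}  FOLLOW(B)={$,b,c}
iter 2: — fixpoint
  FOLLOW(S)={$,b,c}  FOLLOW(A)={$,b,c}  FOLLOW(B)={$,b,c}

FOLLOW(S) = ["$", "b", "c"]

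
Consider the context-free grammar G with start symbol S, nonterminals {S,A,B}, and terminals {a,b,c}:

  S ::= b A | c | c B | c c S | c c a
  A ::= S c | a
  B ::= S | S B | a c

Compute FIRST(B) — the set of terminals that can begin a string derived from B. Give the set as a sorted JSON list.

Compute FIRST by fixpoint:
pass 1:
  A via A→a: +{a}
  B via B→a c: +{a}
  S via S→b A: +{b}
  S via S→c: +{c}
  FIRST[S]={b,c}  FIRST[A]={a}  FIRST[B]={a}
pass 2:
  A via A→S c: +{b,c}
  B via B→S: +{b,c}
  FIRST[S]={b,c}  FIRST[A]={a,b,c}  FIRST[B]={a,b,c}
pass 3: (no change)
  FIRST[S]={b,c}  FIRST[A]={a,b,c}  FIRST[B]={a,b,c}

FIRST(B) = ["a", "b", "c"]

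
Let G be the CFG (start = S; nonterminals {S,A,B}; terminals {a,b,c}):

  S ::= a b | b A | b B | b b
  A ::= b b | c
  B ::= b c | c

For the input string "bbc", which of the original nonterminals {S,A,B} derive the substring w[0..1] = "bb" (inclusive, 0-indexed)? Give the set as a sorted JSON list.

Convert to CNF:
  S -> T0 A | T0 B | T0 T0 | T2 T0
  A -> T0 T0 | c
  B -> T0 T1 | c
  T0 -> b
  T1 -> c
  T2 -> a

CYK fill — only the sub-triangle for w[0..1]:
  cell(0,0) b: {T0}  orig:{}
  cell(1,1) b: {T0}  orig:{}
  cell(0,1) bb: {A,S}

Original NTs in T[0,1] deriving "bb": ["A", "S"]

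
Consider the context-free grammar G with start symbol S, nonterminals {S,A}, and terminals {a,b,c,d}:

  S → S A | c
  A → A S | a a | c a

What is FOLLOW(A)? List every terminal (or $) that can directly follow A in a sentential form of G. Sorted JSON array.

FIRST sets, iterate to fixpoint:
iter 1:
  A via A→a a: +{a}
  A via A→c a: +{c}
  S via S→c: +{c}
  FIRST[S]={c}  FIRST[A]={a,c}
iter 2: done
  FIRST[S]={c}  FIRST[A]={a,c}

FOLLOW iteration:
initialize: $ ∈ FOLLOW(S)
iter 1:
  A→A S: FOLLOW(A) ⊇ FIRST(S) = {c}; new: +{c}
  A→A S: FOLLOW(S) ⊇ FOLLOW(A) ⊇ {c}; new: +{c}
  S→S A: FOLLOW(S) ⊇ FIRST(A) = {a,c}; new: +{a}
  S→S A: FOLLOW(A) ⊇ FOLLOW(S) ⊇ {$,a,c}; new: +{$,a}
  S: {$,a,c}  A: {$,a,c}
iter 2: (stable)
  S: {$,a,c}  A: {$,a,c}

FOLLOW(A) = ["$", "a", "c"]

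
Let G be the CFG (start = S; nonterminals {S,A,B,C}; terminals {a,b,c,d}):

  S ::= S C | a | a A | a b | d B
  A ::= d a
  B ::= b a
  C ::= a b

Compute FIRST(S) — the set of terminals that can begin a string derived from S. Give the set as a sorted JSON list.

Compute FIRST by fixpoint:
pass 1:
  A via A→d a: +{d}
  B via B→b a: +{b}
  C via C→a b: +{a}
  S via S→a: +{a}
  S via S→d B: +{d}
  FIRST(S)={a,d}  FIRST(A)={d}  FIRST(B)={b}  FIRST(C)={a}
pass 2: done
  FIRST(S)={a,d}  FIRST(A)={d}  FIRST(B)={b}  FIRST(C)={a}

FIRST(S) = ["a", "d"]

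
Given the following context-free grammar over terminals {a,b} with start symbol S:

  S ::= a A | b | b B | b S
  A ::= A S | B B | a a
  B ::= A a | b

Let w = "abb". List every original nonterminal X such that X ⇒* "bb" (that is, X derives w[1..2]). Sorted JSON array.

Convert to CNF:
  S -> T0 A | T1 B | T1 S | b
  A -> A S | B B | T0 T0
  B -> A T0 | b
  T0 -> a
  T1 -> b

Fill CYK table bottom-up (cells [i..j] with 1 ≤ i ≤ j ≤ 2 only):
  T[1,1] 'b' = {B,S,T1}  orig:{B,S}
  T[2,2] 'b' = {B,S,T1}  orig:{B,S}
  T[1,2] 'bb' = {A,S}

Original NTs in T[1,2] deriving "bb": ["A", "S"]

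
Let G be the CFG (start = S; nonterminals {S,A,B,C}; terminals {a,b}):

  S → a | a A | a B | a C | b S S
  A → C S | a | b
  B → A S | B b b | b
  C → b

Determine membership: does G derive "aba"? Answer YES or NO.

CNF form of G:
  S -> T0 X3 | T1 A | T1 B | T1 C | a
  A -> C S | a | b
  B -> A S | B X2 | b
  C -> b
  T0 -> b
  T1 -> a
  X2 -> T0 T0
  X3 -> S S

CYK fill:
  T[0,0] 'a' = {A,S,T1}  orig:{A,S}
  T[1,1] 'b' = {A,B,C,T0}  orig:{A,B,C}
  T[2,2] 'a' = {A,S,T1}  orig:{A,S}
  T[0,1] 'ab' = {S}
  T[1,2] 'ba' = {A,B}
  T[0,2] 'aba' = {S,X3}  orig:{S}

S ∈ T[0,2] ⇒ YES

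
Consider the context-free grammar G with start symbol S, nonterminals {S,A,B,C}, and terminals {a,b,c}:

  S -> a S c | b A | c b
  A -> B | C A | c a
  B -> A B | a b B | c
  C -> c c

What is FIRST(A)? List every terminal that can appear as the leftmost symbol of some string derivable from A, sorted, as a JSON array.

Compute FIRST by fixpoint:
round 1:
  A via A→c a: +{c}
  B via B→A B: +{c}
  B via B→a b B: +{a}
  C via C→c c: +{c}
  S via S→a S c: +{a}
  S via S→b A: +{b}
  S via S→c b: +{c}
  FIRST[S]={a,b,c}  FIRST[A]={c}  FIRST[B]={a,c}  FIRST[C]={c}
round 2:
  A via A→B: +{a}
  FIRST[S]={a,b,c}  FIRST[A]={a,c}  FIRST[B]={a,c}  FIRST[C]={c}
round 3: (stable)
  FIRST[S]={a,b,c}  FIRST[A]={a,c}  FIRST[B]={a,c}  FIRST[C]={c}

FIRST(A) = ["a", "c"]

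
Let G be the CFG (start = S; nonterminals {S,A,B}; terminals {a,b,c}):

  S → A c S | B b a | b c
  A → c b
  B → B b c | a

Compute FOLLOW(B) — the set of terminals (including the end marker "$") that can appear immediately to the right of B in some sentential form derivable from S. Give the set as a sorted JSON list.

FIRST iteration:
iter 1:
  A via A→c b: +{c}
  B via B→a: +{a}
  S via S→A c S: +{c}
  S via S→B b a: +{a}
  S via S→b c: +{b}
  FIRST(S)={a,b,c}  FIRST(A)={c}  FIRST(B)={a}
iter 2: — fixpoint
  FIRST(S)={a,b,c}  FIRST(A)={c}  FIRST(B)={a}

Compute FOLLOW by fixpoint:
initialize: $ ∈ FOLLOW(S)
[1]
  B→B b c: FOLLOW(B) ⊇ FIRST(b) = {b}; new: +{b}
  S→A c S: FOLLOW(A) ⊇ FIRST(c) = {c}; new: +{c}
  FOLLOW[S]={$}  FOLLOW[A]={c}  FOLLOW[B]={b}
[2] — fixpoint
  FOLLOW[S]={$}  FOLLOW[A]={c}  FOLLOW[B]={b}

FOLLOW(B) = ["b"]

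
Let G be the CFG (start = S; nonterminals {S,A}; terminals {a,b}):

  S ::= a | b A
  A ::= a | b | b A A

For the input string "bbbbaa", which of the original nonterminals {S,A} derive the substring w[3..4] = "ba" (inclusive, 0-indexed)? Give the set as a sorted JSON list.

CNF form of G:
  S -> T0 A | a
  A -> T0 X1 | a | b
  T0 -> b
  X1 -> A A

CYK table (by increasing span) — only the sub-triangle for w[3..4]:
  cell(3,3) b: {A,T0}  orig:{A}
  cell(4,4) a: {A,S}
  cell(3,4) ba: {S,X1}  orig:{S}

Original NTs in T[3,4] deriving "ba": ["S"]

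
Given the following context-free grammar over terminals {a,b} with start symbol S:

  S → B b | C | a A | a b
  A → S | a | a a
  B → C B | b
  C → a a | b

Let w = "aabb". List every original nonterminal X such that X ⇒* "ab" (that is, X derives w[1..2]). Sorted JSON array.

Convert to CNF:
  S -> B T0 | T1 A | T1 T0 | T1 T1 | b
  A -> B T0 | T1 A | T1 T0 | T1 T1 | a | b
  B -> C B | b
  C -> T1 T1 | b
  T0 -> b
  T1 -> a

CYK fill — only the sub-triangle for w[1..2]:
  cell(1,1) a: {A,T1}  orig:{A}
  cell(2,2) b: {A,B,C,S,T0}  orig:{A,B,C,S}
  cell(1,2) ab: {A,S}

Original NTs in T[1,2] deriving "ab": ["A", "S"]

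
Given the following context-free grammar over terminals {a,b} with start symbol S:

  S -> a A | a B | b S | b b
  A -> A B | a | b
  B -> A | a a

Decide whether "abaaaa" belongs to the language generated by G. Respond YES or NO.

CNF form of G:
  S -> T0 A | T0 B | T1 S | T1 T1
  A -> A B | a | b
  B -> A B | T0 T0 | a | b
  T0 -> a
  T1 -> b

CYK table (by increasing span):
  [0..0]={A,B,T0}  "a"  orig:{A,B}
  [1..1]={A,B,T1}  "b"  orig:{A,B}
  [2..2]={A,B,T0}  "a"  orig:{A,B}
  [3..3]={A,B,T0}  "a"  orig:{A,B}
  [4..4]={A,B,T0}  "a"  orig:{A,B}
  [5..5]={A,B,T0}  "a"  orig:{A,B}
  [0..1]={A,B,S}  "ab"
  [1..2]={A,B}  "ba"
  [2..3]={A,B,S}  "aa"
  [3..4]={A,B,S}  "aa"
  [4..5]={A,B,S}  "aa"
  [0..2]={A,B,S}  "aba"
  [1..3]={A,B,S}  "baa"
  [2..4]={A,B,S}  "aaa"
  [3..5]={A,B,S}  "aaa"
  [0..3]={A,B,S}  "abaa"
  [1..4]={A,B,S}  "baaa"
  [2..5]={A,B,S}  "aaaa"
  [0..4]={A,B,S}  "abaaa"
  [1..5]={A,B,S}  "baaaa"
  [0..5]={A,B,S}  "abaaaa"

S ∈ T[0,5] ⇒ YES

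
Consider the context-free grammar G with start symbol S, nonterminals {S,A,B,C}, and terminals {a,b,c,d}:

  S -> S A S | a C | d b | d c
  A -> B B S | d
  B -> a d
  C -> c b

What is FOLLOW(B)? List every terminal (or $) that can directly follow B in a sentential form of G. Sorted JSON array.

FIRST sets, iterate to fixpoint:
iter 1:
  A via A→d: +{d}
  B via B→a d: +{a}
  C via C→c b: +{c}
  S via S→a C: +{a}
  S via S→d b: +{d}
  FIRST(S)={a,d}  FIRST(A)={d}  FIRST(B)={a}  FIRST(C)={c}
iter 2:
  A via A→B B S: +{a}
  FIRST(S)={a,d}  FIRST(A)={a,d}  FIRST(B)={a}  FIRST(C)={c}
iter 3: (no change)
  FIRST(S)={a,d}  FIRST(A)={a,d}  FIRST(B)={a}  FIRST(C)={c}

Compute FOLLOW by fixpoint:
initialize: $ ∈ FOLLOW(S)
iter 1:
  A→B B S: FOLLOW(B) ⊇ FIRST(B) = {a}; new: +{a}
  A→B B S: FOLLOW(B) ⊇ FIRST(S) = {a,d}; new: +{d}
  S→S A S: FOLLOW(S) ⊇ FIRST(A) = {a,d}; new: +{a,d}
  S→S A S: FOLLOW(A) ⊇ FIRST(S) = {a,d}; new: +{a,d}
  S→a C: FOLLOW(C) ⊇ FOLLOW(S) ⊇ {$,a,d}; new: +{$,a,d}
  S: {$,a,d}  A: {a,d}  B: {a,d}  C: {$,a,d}
iter 2: done
  S: {$,a,d}  A: {a,d}  B: {a,d}  C: {$,a,d}

FOLLOW(B) = ["a", "d"]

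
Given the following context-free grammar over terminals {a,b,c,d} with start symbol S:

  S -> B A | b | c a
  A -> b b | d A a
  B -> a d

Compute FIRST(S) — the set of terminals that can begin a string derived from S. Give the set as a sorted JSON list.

FIRST iteration:
iter 1:
  A via A→b b: +{b}
  A via A→d A a: +{d}
  B via B→a d: +{a}
  S via S→B A: +{a}
  S via S→b: +{b}
  S via S→c a: +{c}
  S: {a,b,c}  A: {b,d}  B: {a}
iter 2: (stable)
  S: {a,b,c}  A: {b,d}  B: {a}

FIRST(S) = ["a", "b", "c"]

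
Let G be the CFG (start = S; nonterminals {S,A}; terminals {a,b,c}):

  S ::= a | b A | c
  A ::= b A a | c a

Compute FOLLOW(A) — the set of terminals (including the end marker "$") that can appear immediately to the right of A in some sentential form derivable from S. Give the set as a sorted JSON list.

FIRST sets, iterate to fixpoint:
pass 1:
  A via A→b A a: +{b}
  A via A→c a: +{c}
  S via S→a: +{a}
  S via S→b A: +{b}
  S via S→c: +{c}
  FIRST(S)={a,b,c}  FIRST(A)={b,c}
pass 2: (no change)
  FIRST(S)={a,b,c}  FIRST(A)={b,c}

FOLLOW sets:
FOLLOW(S) := {$}
round 1:
  A→b A a: FOLLOW(A) ⊇ FIRST(a) = {a}; new: +{a}
  S→b A: FOLLOW(A) ⊇ FOLLOW(S) ⊇ {$}; new: +{$}
  FOLLOW(S)={$}  FOLLOW(A)={$,a}
round 2: done
  FOLLOW(S)={$}  FOLLOW(A)={$,a}

FOLLOW(A) = ["$", "a"]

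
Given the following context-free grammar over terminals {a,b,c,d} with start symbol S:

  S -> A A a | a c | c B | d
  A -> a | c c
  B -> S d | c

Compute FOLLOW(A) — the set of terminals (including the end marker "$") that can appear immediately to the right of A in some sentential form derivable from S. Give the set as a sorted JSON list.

FIRST sets, iterate to fixpoint:
iter 1:
  A via A→a: +{a}
  A via A→c c: +{c}
  B via B→c: +{c}
  S via S→A A a: +{a,c}
  S via S→d: +{d}
  S: {a,c,d}  A: {a,c}  B: {c}
iter 2:
  B via B→S d: +{a,d}
  S: {a,c,d}  A: {a,c}  B: {a,c,d}
iter 3: (no change)
  S: {a,c,d}  A: {a,c}  B: {a,c,d}

Compute FOLLOW by fixpoint:
initialize: $ ∈ FOLLOW(S)
[1]
  B→S d: FOLLOW(S) ⊇ FIRST(d) = {d}; new: +{d}
  S→A A a: FOLLOW(A) ⊇ FIRST(A) = {a,c}; new: +{a,c}
  S→c B: FOLLOW(B) ⊇ FOLLOW(S) ⊇ {$,d}; new: +{$,d}
  FOLLOW[S]={$,d}  FOLLOW[A]={a,c}  FOLLOW[B]={$,d}
[2] (no change)
  FOLLOW[S]={$,d}  FOLLOW[A]={a,c}  FOLLOW[B]={$,d}

FOLLOW(A) = ["a", "c"]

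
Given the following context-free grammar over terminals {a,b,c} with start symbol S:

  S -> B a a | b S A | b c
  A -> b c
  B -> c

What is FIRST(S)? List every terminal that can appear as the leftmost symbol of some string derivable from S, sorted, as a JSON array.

Compute FIRST by fixpoint:
round 1:
  A via A→b c: +{b}
  B via B→c: +{c}
  S via S→B a a: +{c}
  S via S→b S A: +{b}
  FIRST(S)={b,c}  FIRST(A)={b}  FIRST(B)={c}
round 2: (stable)
  FIRST(S)={b,c}  FIRST(A)={b}  FIRST(B)={c}

FIRST(S) = ["b", "c"]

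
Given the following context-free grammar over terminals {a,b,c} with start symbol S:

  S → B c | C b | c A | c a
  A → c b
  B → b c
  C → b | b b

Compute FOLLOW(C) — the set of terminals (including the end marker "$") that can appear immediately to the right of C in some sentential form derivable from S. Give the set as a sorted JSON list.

FIRST sets, iterate to fixpoint:
round 1:
  A via A→c b: +{c}
  B via B→b c: +{b}
  C via C→b: +{b}
  S via S→B c: +{b}
  S via S→c A: +{c}
  FIRST[S]={b,c}  FIRST[A]={c}  FIRST[B]={b}  FIRST[C]={b}
round 2: (stable)
  FIRST[S]={b,c}  FIRST[A]={c}  FIRST[B]={b}  FIRST[C]={b}

FOLLOW iteration:
seed FOLLOW(S) with $
round 1:
  S→B c: FOLLOW(B) ⊇ FIRST(c) = {c}; new: +{c}
  S→C b: FOLLOW(C) ⊇ FIRST(b) = {b}; new: +{b}
  S→c A: FOLLOW(A) ⊇ FOLLOW(S) ⊇ {$}; new: +{$}
  FOLLOW(S)={$}  FOLLOW(A)={$}  FOLLOW(B)={c}  FOLLOW(C)={b}
round 2: (stable)
  FOLLOW(S)={$}  FOLLOW(A)={$}  FOLLOW(B)={c}  FOLLOW(C)={b}

FOLLOW(C) = ["b"]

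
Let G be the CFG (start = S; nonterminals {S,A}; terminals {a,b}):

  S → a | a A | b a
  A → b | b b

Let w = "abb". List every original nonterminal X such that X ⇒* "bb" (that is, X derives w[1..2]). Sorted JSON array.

CNF form of G:
  S -> T0 T1 | T1 A | a
  A -> T0 T0 | b
  T0 -> b
  T1 -> a

Fill CYK table bottom-up, restricted to cells inside w[1..2]:
  T[1,1] 'b' = {A,T0}  orig:{A}
  T[2,2] 'b' = {A,T0}  orig:{A}
  T[1,2] 'bb' = {A}

Original NTs in T[1,2] deriving "bb": ["A"]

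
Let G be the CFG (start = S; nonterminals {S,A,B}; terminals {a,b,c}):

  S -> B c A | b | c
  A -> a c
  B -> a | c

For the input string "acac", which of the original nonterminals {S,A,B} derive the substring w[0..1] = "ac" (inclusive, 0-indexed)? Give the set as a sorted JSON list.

Convert to CNF:
  S -> B X2 | b | c
  A -> T0 T1
  B -> a | c
  T0 -> a
  T1 -> c
  X2 -> T1 A

CYK fill (cells [i..j] with 0 ≤ i ≤ j ≤ 1 only):
  cell(0,0) a: {B,T0}  orig:{B}
  cell(1,1) c: {B,S,T1}  orig:{B,S}
  cell(0,1) ac: {A}

Original NTs in T[0,1] deriving "ac": ["A"]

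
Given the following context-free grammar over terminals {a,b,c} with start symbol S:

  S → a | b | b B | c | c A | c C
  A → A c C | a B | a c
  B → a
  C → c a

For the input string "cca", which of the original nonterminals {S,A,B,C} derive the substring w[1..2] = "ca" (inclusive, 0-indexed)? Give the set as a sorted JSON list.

CNF form of G:
  S -> T0 A | T0 C | T2 B | a | b | c
  A -> A X3 | T1 B | T1 T0
  B -> a
  C -> T0 T1
  T0 -> c
  T1 -> a
  T2 -> b
  X3 -> T0 C

CYK fill (cells [i..j] with 1 ≤ i ≤ j ≤ 2 only):
  [1..1]={S,T0}  "c"  orig:{S}
  [2..2]={B,S,T1}  "a"  orig:{B,S}
  [1..2]={C}  "ca"

Original NTs in T[1,2] deriving "ca": ["C"]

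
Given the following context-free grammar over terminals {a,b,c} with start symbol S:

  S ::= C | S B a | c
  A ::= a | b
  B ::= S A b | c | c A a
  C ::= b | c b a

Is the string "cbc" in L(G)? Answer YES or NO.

CNF form of G:
  S -> S X6 | T1 X7 | b | c
  A -> a | b
  B -> S X3 | T1 X4 | c
  C -> T1 X5 | b
  T0 -> b
  T1 -> c
  T2 -> a
  X3 -> A T0
  X4 -> A T2
  X5 -> T0 T2
  X6 -> B T2
  X7 -> T0 T2

CYK table (by increasing span):
  T[0,0] 'c' = {B,S,T1}  orig:{B,S}
  T[1,1] 'b' = {A,C,S,T0}  orig:{A,C,S}
  T[2,2] 'c' = {B,S,T1}  orig:{B,S}
  T[0,1] 'cb' = ∅
  T[1,2] 'bc' = ∅
  T[0,2] 'cbc' = ∅

S ∉ T[0,2] ⇒ NO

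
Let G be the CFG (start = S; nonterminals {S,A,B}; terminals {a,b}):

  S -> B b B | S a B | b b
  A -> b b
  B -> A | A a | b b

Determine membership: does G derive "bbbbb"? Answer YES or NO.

Convert to CNF:
  S -> B X2 | S X3 | T0 T0
  A -> T0 T0
  B -> A T1 | T0 T0
  T0 -> b
  T1 -> a
  X2 -> T0 B
  X3 -> T1 B

CYK fill:
  cell(0,0) b: {T0}  orig:{}
  cell(1,1) b: {T0}  orig:{}
  cell(2,2) b: {T0}  orig:{}
  cell(3,3) b: {T0}  orig:{}
  cell(4,4) b: {T0}  orig:{}
  cell(0,1) bb: {A,B,S}
  cell(1,2) bb: {A,B,S}
  cell(2,3) bb: {A,B,S}
  cell(3,4) bb: {A,B,S}
  cell(0,2) bbb: {X2}  orig:{}
  cell(1,3) bbb: {X2}  orig:{}
  cell(2,4) bbb: {X2}  orig:{}
  cell(0,3) bbbb: ∅
  cell(1,4) bbbb: ∅
  cell(0,4) bbbbb: {S}

S ∈ T[0,4] ⇒ YES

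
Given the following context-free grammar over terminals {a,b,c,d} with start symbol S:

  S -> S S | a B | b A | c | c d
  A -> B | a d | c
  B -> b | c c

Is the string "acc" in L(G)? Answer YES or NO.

CNF form of G:
  S -> S S | T0 B | T2 T1 | T3 A | c
  A -> T0 T1 | T2 T2 | b | c
  B -> T2 T2 | b
  T0 -> a
  T1 -> d
  T2 -> c
  T3 -> b

CYK table (by increasing span):
  T[0,0] 'a' = {T0}  orig:{}
  T[1,1] 'c' = {A,S,T2}  orig:{A,S}
  T[2,2] 'c' = {A,S,T2}  orig:{A,S}
  T[0,1] 'ac' = ∅
  T[1,2] 'cc' = {A,B,S}
  T[0,2] 'acc' = {S}

S ∈ T[0,2] ⇒ YES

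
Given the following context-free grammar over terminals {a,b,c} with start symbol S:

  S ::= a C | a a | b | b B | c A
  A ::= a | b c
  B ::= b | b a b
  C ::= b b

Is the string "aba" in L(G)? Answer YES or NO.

CNF form of G:
  S -> T0 B | T1 A | T2 C | T2 T2 | b
  A -> T0 T1 | a
  B -> T0 X3 | b
  C -> T0 T0
  T0 -> b
  T1 -> c
  T2 -> a
  X3 -> T2 T0

CYK fill:
  T[0,0] 'a' = {A,T2}  orig:{A}
  T[1,1] 'b' = {B,S,T0}  orig:{B,S}
  T[2,2] 'a' = {A,T2}  orig:{A}
  T[0,1] 'ab' = {X3}  orig:{}
  T[1,2] 'ba' = ∅
  T[0,2] 'aba' = ∅

S ∉ T[0,2] ⇒ NO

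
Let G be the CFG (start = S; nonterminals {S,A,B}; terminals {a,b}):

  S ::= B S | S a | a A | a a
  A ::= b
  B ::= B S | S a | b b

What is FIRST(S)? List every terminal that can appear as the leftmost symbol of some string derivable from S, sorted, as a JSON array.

Compute FIRST by fixpoint:
pass 1:
  A via A→b: +{b}
  B via B→b b: +{b}
  S via S→B S: +{b}
  S via S→a A: +{a}
  FIRST(S)={a,b}  FIRST(A)={b}  FIRST(B)={b}
pass 2:
  B via B→S a: +{a}
  FIRST(S)={a,b}  FIRST(A)={b}  FIRST(B)={a,b}
pass 3: (stable)
  FIRST(S)={a,b}  FIRST(A)={b}  FIRST(B)={a,b}

FIRST(S) = ["a", "b"]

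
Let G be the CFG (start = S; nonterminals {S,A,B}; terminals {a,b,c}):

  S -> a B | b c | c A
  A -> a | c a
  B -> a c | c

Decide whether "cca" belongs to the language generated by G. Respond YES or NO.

Convert to CNF:
  S -> T0 A | T1 B | T2 T0
  A -> T0 T1 | a
  B -> T1 T0 | c
  T0 -> c
  T1 -> a
  T2 -> b

CYK table (by increasing span):
  cell(0,0) c: {B,T0}  orig:{B}
  cell(1,1) c: {B,T0}  orig:{B}
  cell(2,2) a: {A,T1}  orig:{A}
  cell(0,1) cc: ∅
  cell(1,2) ca: {A,S}
  cell(0,2) cca: {S}

S ∈ T[0,2] ⇒ YES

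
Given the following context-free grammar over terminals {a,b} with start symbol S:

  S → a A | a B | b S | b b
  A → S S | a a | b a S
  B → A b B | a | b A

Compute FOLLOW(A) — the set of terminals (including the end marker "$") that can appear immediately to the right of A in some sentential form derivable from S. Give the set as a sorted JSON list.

FIRST iteration:
[1]
  A via A→a a: +{a}
  A via A→b a S: +{b}
  B via B→A b B: +{a,b}
  S via S→a A: +{a}
  S via S→b S: +{b}
  FIRST(S)={a,b}  FIRST(A)={a,b}  FIRST(B)={a,b}
[2] (no change)
  FIRST(S)={a,b}  FIRST(A)={a,b}  FIRST(B)={a,b}

FOLLOW iteration:
seed FOLLOW(S) with $
[1]
  A→S S: FOLLOW(S) ⊇ FIRST(S) = {a,b}; new: +{a,b}
  B→A b B: FOLLOW(A) ⊇ FIRST(b) = {b}; new: +{b}
  S→a A: FOLLOW(A) ⊇ FOLLOW(S) ⊇ {$,a,b}; new: +{$,a}
  S→a B: FOLLOW(B) ⊇ FOLLOW(S) ⊇ {$,a,b}; new: +{$,a,b}
  FOLLOW(S)={$,a,b}  FOLLOW(A)={$,a,b}  FOLLOW(B)={$,a,b}
[2] (stable)
  FOLLOW(S)={$,a,b}  FOLLOW(A)={$,a,b}  FOLLOW(B)={$,a,b}

FOLLOW(A) = ["$", "a", "b"]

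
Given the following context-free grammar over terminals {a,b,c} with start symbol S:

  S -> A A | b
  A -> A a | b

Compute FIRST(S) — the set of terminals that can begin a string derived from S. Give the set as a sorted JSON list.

FIRST iteration:
pass 1:
  A via A→b: +{b}
  S via S→A A: +{b}
  FIRST(S)={b}  FIRST(A)={b}
pass 2: — fixpoint
  FIRST(S)={b}  FIRST(A)={b}

FIRST(S) = ["b"]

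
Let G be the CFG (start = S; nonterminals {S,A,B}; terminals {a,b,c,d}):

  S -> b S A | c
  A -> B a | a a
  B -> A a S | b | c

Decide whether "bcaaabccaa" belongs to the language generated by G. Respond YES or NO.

Convert to CNF:
  S -> T1 X3 | c
  A -> B T0 | T0 T0
  B -> A X2 | b | c
  T0 -> a
  T1 -> b
  X2 -> T0 S
  X3 -> S A

Fill CYK table bottom-up:
  [0..0]={B,T1}  "b"  orig:{B}
  [1..1]={B,S}  "c"
  [2..2]={T0}  "a"  orig:{}
  [3..3]={T0}  "a"  orig:{}
  [4..4]={T0}  "a"  orig:{}
  [5..5]={B,T1}  "b"  orig:{B}
  [6..6]={B,S}  "c"
  [7..7]={B,S}  "c"
  [8..8]={T0}  "a"  orig:{}
  [9..9]={T0}  "a"  orig:{}
  [0..1]=∅  "bc"
  [1..2]={A}  "ca"
  [2..3]={A}  "aa"
  [3..4]={A}  "aa"
  [4..5]=∅  "ab"
  [5..6]=∅  "bc"
  [6..7]=∅  "cc"
  [7..8]={A}  "ca"
  [8..9]={A}  "aa"
  [0..2]=∅  "bca"
  [1..3]={X3}  "caa"  orig:{}
  [2..4]=∅  "aaa"
  [3..5]=∅  "aab"
  [4..6]=∅  "abc"
  [5..7]=∅  "bcc"
  [6..8]={X3}  "cca"  orig:{}
  [7..9]={X3}  "caa"  orig:{}
  [0..3]={S}  "bcaa"
  [1..4]=∅  "caaa"
  [2..5]=∅  "aaab"
  [3..6]=∅  "aabc"
  [4..7]=∅  "abcc"
  [5..8]={S}  "bcca"
  [6..9]=∅  "ccaa"
  [0..4]=∅  "bcaaa"
  [1..5]=∅  "caaab"
  [2..6]=∅  "aaabc"
  [3..7]=∅  "aabcc"
  [4..8]={X2}  "abcca"  orig:{}
  [5..9]=∅  "bccaa"
  [0..5]=∅  "bcaaab"
  [1..6]=∅  "caaabc"
  [2..7]=∅  "aaabcc"
  [3..8]=∅  "aabcca"
  [4..9]=∅  "abccaa"
  [0..6]=∅  "bcaaabc"
  [1..7]=∅  "caaabcc"
  [2..8]={B}  "aaabcca"
  [3..9]=∅  "aabccaa"
  [0..7]=∅  "bcaaabcc"
  [1..8]=∅  "caaabcca"
  [2..9]={A}  "aaabccaa"
  [0..8]=∅  "bcaaabcca"
  [1..9]={X3}  "caaabccaa"  orig:{}
  [0..9]={S}  "bcaaabccaa"

S ∈ T[0,9] ⇒ YES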